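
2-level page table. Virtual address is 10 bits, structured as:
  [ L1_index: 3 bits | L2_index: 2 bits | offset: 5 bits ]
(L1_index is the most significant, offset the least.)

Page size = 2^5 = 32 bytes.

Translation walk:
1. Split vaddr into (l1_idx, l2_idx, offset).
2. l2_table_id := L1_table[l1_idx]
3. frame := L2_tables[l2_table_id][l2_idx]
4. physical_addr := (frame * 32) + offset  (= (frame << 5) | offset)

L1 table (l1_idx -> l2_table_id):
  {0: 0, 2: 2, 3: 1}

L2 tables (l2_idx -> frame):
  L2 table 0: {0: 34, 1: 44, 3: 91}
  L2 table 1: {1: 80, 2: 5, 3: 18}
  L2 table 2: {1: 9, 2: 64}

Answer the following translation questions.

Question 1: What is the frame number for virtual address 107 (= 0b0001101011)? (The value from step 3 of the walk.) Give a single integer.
vaddr = 107: l1_idx=0, l2_idx=3
L1[0] = 0; L2[0][3] = 91

Answer: 91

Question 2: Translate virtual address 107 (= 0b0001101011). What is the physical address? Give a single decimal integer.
Answer: 2923

Derivation:
vaddr = 107 = 0b0001101011
Split: l1_idx=0, l2_idx=3, offset=11
L1[0] = 0
L2[0][3] = 91
paddr = 91 * 32 + 11 = 2923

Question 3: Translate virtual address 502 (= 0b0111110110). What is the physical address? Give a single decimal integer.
Answer: 598

Derivation:
vaddr = 502 = 0b0111110110
Split: l1_idx=3, l2_idx=3, offset=22
L1[3] = 1
L2[1][3] = 18
paddr = 18 * 32 + 22 = 598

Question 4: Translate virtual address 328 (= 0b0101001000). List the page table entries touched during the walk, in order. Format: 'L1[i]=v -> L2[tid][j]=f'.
vaddr = 328 = 0b0101001000
Split: l1_idx=2, l2_idx=2, offset=8

Answer: L1[2]=2 -> L2[2][2]=64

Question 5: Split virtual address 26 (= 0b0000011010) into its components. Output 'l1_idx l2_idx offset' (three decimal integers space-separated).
Answer: 0 0 26

Derivation:
vaddr = 26 = 0b0000011010
  top 3 bits -> l1_idx = 0
  next 2 bits -> l2_idx = 0
  bottom 5 bits -> offset = 26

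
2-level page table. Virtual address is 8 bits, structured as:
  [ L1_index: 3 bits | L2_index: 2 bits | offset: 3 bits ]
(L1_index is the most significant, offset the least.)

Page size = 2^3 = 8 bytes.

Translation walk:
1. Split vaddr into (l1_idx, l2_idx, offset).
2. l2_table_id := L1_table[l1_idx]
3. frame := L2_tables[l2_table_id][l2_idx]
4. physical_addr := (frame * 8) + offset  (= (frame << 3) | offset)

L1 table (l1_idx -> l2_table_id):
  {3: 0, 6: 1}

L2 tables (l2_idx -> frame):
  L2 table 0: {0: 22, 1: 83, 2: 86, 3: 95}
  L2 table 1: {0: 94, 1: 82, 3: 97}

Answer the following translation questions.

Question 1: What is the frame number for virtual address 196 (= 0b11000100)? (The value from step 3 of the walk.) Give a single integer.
vaddr = 196: l1_idx=6, l2_idx=0
L1[6] = 1; L2[1][0] = 94

Answer: 94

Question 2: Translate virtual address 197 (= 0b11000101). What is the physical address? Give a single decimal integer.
vaddr = 197 = 0b11000101
Split: l1_idx=6, l2_idx=0, offset=5
L1[6] = 1
L2[1][0] = 94
paddr = 94 * 8 + 5 = 757

Answer: 757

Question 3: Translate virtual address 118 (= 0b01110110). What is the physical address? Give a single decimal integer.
Answer: 694

Derivation:
vaddr = 118 = 0b01110110
Split: l1_idx=3, l2_idx=2, offset=6
L1[3] = 0
L2[0][2] = 86
paddr = 86 * 8 + 6 = 694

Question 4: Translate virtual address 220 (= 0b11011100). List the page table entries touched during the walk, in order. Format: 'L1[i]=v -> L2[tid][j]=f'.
Answer: L1[6]=1 -> L2[1][3]=97

Derivation:
vaddr = 220 = 0b11011100
Split: l1_idx=6, l2_idx=3, offset=4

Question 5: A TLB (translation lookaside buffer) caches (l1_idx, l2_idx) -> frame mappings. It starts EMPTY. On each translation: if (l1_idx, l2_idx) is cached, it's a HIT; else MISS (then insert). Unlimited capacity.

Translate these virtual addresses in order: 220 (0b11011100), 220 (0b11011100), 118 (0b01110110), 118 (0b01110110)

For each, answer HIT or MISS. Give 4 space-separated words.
Answer: MISS HIT MISS HIT

Derivation:
vaddr=220: (6,3) not in TLB -> MISS, insert
vaddr=220: (6,3) in TLB -> HIT
vaddr=118: (3,2) not in TLB -> MISS, insert
vaddr=118: (3,2) in TLB -> HIT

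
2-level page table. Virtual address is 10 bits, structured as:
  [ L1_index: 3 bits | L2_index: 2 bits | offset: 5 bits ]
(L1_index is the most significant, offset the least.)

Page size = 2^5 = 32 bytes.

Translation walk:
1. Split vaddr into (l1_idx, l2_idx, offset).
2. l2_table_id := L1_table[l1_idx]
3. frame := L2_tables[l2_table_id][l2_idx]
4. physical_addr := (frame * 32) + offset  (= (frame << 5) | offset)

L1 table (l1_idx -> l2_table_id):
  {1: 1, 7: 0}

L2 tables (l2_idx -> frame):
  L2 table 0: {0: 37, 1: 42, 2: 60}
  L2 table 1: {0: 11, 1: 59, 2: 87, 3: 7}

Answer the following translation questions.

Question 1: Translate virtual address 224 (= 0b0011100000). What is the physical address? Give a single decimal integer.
Answer: 224

Derivation:
vaddr = 224 = 0b0011100000
Split: l1_idx=1, l2_idx=3, offset=0
L1[1] = 1
L2[1][3] = 7
paddr = 7 * 32 + 0 = 224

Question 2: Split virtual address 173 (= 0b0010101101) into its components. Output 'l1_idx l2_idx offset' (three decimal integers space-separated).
Answer: 1 1 13

Derivation:
vaddr = 173 = 0b0010101101
  top 3 bits -> l1_idx = 1
  next 2 bits -> l2_idx = 1
  bottom 5 bits -> offset = 13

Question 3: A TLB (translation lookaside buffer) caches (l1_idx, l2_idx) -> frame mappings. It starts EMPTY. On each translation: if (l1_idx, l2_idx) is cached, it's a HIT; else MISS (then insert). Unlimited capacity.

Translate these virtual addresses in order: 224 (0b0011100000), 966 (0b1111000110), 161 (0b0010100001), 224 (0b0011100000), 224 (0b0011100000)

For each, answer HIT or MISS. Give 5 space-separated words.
Answer: MISS MISS MISS HIT HIT

Derivation:
vaddr=224: (1,3) not in TLB -> MISS, insert
vaddr=966: (7,2) not in TLB -> MISS, insert
vaddr=161: (1,1) not in TLB -> MISS, insert
vaddr=224: (1,3) in TLB -> HIT
vaddr=224: (1,3) in TLB -> HIT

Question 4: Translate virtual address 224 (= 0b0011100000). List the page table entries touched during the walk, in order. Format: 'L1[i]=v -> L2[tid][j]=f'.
Answer: L1[1]=1 -> L2[1][3]=7

Derivation:
vaddr = 224 = 0b0011100000
Split: l1_idx=1, l2_idx=3, offset=0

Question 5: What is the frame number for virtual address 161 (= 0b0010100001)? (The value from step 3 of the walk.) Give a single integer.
vaddr = 161: l1_idx=1, l2_idx=1
L1[1] = 1; L2[1][1] = 59

Answer: 59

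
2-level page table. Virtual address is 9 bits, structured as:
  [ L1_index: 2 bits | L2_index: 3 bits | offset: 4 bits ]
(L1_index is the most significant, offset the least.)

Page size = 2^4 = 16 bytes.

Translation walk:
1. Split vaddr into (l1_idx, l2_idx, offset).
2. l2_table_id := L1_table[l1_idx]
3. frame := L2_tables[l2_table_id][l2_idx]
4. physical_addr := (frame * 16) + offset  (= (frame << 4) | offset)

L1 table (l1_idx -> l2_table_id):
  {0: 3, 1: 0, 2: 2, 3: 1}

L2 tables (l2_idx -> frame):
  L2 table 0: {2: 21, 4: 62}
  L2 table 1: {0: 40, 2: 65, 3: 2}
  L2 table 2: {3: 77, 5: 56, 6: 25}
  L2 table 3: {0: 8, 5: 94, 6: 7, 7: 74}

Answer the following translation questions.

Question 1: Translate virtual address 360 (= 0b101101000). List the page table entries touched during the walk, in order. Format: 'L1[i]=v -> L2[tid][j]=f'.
vaddr = 360 = 0b101101000
Split: l1_idx=2, l2_idx=6, offset=8

Answer: L1[2]=2 -> L2[2][6]=25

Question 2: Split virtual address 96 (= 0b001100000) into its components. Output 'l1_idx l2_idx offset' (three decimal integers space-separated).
vaddr = 96 = 0b001100000
  top 2 bits -> l1_idx = 0
  next 3 bits -> l2_idx = 6
  bottom 4 bits -> offset = 0

Answer: 0 6 0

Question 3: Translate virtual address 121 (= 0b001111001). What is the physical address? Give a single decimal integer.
Answer: 1193

Derivation:
vaddr = 121 = 0b001111001
Split: l1_idx=0, l2_idx=7, offset=9
L1[0] = 3
L2[3][7] = 74
paddr = 74 * 16 + 9 = 1193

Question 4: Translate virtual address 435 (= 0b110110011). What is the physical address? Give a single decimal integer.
vaddr = 435 = 0b110110011
Split: l1_idx=3, l2_idx=3, offset=3
L1[3] = 1
L2[1][3] = 2
paddr = 2 * 16 + 3 = 35

Answer: 35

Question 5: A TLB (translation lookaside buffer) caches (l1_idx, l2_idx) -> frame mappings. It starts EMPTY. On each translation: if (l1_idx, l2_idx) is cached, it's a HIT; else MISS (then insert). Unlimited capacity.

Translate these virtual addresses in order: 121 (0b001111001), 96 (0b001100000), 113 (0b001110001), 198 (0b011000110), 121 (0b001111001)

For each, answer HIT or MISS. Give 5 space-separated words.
Answer: MISS MISS HIT MISS HIT

Derivation:
vaddr=121: (0,7) not in TLB -> MISS, insert
vaddr=96: (0,6) not in TLB -> MISS, insert
vaddr=113: (0,7) in TLB -> HIT
vaddr=198: (1,4) not in TLB -> MISS, insert
vaddr=121: (0,7) in TLB -> HIT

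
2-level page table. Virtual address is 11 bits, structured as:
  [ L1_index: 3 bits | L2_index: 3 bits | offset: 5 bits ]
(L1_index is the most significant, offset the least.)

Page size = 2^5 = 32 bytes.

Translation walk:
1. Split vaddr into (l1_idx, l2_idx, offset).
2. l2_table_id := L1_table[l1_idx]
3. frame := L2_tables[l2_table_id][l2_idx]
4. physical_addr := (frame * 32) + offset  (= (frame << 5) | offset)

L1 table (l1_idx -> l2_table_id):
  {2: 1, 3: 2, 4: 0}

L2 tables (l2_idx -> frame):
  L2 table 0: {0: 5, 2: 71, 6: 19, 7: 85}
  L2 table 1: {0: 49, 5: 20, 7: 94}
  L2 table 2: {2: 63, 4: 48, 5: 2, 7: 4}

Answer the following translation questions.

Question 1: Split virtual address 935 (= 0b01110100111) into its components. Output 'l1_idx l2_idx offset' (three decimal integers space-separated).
vaddr = 935 = 0b01110100111
  top 3 bits -> l1_idx = 3
  next 3 bits -> l2_idx = 5
  bottom 5 bits -> offset = 7

Answer: 3 5 7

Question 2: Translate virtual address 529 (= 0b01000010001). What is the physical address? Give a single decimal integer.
Answer: 1585

Derivation:
vaddr = 529 = 0b01000010001
Split: l1_idx=2, l2_idx=0, offset=17
L1[2] = 1
L2[1][0] = 49
paddr = 49 * 32 + 17 = 1585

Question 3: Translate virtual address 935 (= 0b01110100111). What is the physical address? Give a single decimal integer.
vaddr = 935 = 0b01110100111
Split: l1_idx=3, l2_idx=5, offset=7
L1[3] = 2
L2[2][5] = 2
paddr = 2 * 32 + 7 = 71

Answer: 71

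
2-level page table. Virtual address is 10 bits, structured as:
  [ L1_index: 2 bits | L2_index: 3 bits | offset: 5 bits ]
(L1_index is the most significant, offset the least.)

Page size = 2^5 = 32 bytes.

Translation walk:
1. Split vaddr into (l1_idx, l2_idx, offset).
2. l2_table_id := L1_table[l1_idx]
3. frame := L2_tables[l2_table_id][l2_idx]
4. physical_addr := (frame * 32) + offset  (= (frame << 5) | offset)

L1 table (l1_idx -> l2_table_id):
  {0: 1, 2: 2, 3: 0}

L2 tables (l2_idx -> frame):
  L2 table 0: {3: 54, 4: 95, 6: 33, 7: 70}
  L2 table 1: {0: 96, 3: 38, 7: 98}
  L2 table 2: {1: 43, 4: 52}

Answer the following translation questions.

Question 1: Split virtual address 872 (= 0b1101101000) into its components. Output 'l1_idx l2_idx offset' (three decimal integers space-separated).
vaddr = 872 = 0b1101101000
  top 2 bits -> l1_idx = 3
  next 3 bits -> l2_idx = 3
  bottom 5 bits -> offset = 8

Answer: 3 3 8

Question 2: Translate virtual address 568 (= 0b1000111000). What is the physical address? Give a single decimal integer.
Answer: 1400

Derivation:
vaddr = 568 = 0b1000111000
Split: l1_idx=2, l2_idx=1, offset=24
L1[2] = 2
L2[2][1] = 43
paddr = 43 * 32 + 24 = 1400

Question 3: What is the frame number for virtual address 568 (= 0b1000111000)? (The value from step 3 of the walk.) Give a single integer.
vaddr = 568: l1_idx=2, l2_idx=1
L1[2] = 2; L2[2][1] = 43

Answer: 43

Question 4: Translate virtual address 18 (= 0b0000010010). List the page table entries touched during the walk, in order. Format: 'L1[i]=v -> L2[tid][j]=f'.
Answer: L1[0]=1 -> L2[1][0]=96

Derivation:
vaddr = 18 = 0b0000010010
Split: l1_idx=0, l2_idx=0, offset=18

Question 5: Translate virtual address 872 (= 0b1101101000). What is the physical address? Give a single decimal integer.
Answer: 1736

Derivation:
vaddr = 872 = 0b1101101000
Split: l1_idx=3, l2_idx=3, offset=8
L1[3] = 0
L2[0][3] = 54
paddr = 54 * 32 + 8 = 1736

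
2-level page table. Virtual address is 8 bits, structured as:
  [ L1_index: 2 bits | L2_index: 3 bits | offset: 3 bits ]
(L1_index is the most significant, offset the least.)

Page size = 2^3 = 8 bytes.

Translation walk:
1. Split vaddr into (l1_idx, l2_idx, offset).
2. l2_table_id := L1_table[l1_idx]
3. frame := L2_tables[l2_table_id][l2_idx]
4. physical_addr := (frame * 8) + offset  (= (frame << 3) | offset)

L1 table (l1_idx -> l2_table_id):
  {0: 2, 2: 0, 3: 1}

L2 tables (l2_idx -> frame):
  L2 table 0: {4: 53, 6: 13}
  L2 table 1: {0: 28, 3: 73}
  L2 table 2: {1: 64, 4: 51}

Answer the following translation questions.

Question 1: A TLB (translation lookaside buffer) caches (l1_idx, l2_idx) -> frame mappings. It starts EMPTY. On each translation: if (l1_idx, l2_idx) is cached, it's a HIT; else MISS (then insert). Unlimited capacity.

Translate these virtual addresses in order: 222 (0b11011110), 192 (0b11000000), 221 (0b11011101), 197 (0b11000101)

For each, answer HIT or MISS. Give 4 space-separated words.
vaddr=222: (3,3) not in TLB -> MISS, insert
vaddr=192: (3,0) not in TLB -> MISS, insert
vaddr=221: (3,3) in TLB -> HIT
vaddr=197: (3,0) in TLB -> HIT

Answer: MISS MISS HIT HIT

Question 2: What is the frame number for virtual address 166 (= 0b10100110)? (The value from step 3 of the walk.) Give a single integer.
vaddr = 166: l1_idx=2, l2_idx=4
L1[2] = 0; L2[0][4] = 53

Answer: 53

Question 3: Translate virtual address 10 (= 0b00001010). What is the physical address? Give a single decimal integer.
vaddr = 10 = 0b00001010
Split: l1_idx=0, l2_idx=1, offset=2
L1[0] = 2
L2[2][1] = 64
paddr = 64 * 8 + 2 = 514

Answer: 514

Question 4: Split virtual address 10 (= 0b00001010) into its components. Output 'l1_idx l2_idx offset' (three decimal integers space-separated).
vaddr = 10 = 0b00001010
  top 2 bits -> l1_idx = 0
  next 3 bits -> l2_idx = 1
  bottom 3 bits -> offset = 2

Answer: 0 1 2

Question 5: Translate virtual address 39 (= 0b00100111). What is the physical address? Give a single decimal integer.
vaddr = 39 = 0b00100111
Split: l1_idx=0, l2_idx=4, offset=7
L1[0] = 2
L2[2][4] = 51
paddr = 51 * 8 + 7 = 415

Answer: 415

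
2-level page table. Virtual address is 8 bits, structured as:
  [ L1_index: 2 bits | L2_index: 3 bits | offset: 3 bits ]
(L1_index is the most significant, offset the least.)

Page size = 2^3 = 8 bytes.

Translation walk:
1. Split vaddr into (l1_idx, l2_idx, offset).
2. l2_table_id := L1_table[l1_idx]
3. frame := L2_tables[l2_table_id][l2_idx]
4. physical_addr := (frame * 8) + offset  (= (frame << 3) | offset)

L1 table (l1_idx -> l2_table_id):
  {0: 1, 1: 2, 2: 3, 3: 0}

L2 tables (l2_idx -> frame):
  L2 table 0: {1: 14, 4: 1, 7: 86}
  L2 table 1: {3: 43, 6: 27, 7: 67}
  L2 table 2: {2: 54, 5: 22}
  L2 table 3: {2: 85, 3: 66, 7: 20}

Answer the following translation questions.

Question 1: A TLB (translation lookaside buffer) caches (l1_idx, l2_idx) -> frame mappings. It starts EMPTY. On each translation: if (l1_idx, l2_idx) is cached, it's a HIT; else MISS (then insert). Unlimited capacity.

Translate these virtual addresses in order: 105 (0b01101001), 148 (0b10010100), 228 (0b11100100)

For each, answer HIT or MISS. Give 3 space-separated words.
Answer: MISS MISS MISS

Derivation:
vaddr=105: (1,5) not in TLB -> MISS, insert
vaddr=148: (2,2) not in TLB -> MISS, insert
vaddr=228: (3,4) not in TLB -> MISS, insert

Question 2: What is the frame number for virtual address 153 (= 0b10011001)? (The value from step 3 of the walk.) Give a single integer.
vaddr = 153: l1_idx=2, l2_idx=3
L1[2] = 3; L2[3][3] = 66

Answer: 66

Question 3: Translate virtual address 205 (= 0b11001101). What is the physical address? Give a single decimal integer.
Answer: 117

Derivation:
vaddr = 205 = 0b11001101
Split: l1_idx=3, l2_idx=1, offset=5
L1[3] = 0
L2[0][1] = 14
paddr = 14 * 8 + 5 = 117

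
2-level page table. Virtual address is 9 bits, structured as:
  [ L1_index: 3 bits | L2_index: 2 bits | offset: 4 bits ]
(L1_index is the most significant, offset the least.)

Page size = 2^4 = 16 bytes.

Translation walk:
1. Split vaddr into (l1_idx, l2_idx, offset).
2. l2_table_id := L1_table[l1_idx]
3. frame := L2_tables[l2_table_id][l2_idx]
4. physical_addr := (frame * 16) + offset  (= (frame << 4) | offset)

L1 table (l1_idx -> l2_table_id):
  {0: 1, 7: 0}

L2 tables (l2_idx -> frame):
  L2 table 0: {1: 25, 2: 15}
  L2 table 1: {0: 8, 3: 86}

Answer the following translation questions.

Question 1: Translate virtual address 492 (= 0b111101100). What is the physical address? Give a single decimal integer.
Answer: 252

Derivation:
vaddr = 492 = 0b111101100
Split: l1_idx=7, l2_idx=2, offset=12
L1[7] = 0
L2[0][2] = 15
paddr = 15 * 16 + 12 = 252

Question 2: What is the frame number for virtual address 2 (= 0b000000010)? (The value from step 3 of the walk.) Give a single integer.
Answer: 8

Derivation:
vaddr = 2: l1_idx=0, l2_idx=0
L1[0] = 1; L2[1][0] = 8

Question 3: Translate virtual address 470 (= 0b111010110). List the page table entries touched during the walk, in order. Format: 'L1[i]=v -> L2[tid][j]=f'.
vaddr = 470 = 0b111010110
Split: l1_idx=7, l2_idx=1, offset=6

Answer: L1[7]=0 -> L2[0][1]=25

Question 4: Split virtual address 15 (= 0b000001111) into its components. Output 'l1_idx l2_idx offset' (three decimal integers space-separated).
vaddr = 15 = 0b000001111
  top 3 bits -> l1_idx = 0
  next 2 bits -> l2_idx = 0
  bottom 4 bits -> offset = 15

Answer: 0 0 15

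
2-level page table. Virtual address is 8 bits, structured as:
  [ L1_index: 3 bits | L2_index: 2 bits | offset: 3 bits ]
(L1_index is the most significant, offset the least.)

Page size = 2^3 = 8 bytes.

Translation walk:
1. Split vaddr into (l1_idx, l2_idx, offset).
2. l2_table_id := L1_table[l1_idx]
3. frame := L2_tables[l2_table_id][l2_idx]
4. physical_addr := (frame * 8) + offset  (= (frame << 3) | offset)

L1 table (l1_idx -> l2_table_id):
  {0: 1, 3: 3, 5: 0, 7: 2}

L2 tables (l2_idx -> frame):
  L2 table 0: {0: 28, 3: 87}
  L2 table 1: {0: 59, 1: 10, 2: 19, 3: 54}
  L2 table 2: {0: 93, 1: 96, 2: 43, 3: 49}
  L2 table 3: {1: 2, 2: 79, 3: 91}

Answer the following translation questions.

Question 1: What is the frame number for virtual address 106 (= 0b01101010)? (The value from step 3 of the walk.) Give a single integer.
Answer: 2

Derivation:
vaddr = 106: l1_idx=3, l2_idx=1
L1[3] = 3; L2[3][1] = 2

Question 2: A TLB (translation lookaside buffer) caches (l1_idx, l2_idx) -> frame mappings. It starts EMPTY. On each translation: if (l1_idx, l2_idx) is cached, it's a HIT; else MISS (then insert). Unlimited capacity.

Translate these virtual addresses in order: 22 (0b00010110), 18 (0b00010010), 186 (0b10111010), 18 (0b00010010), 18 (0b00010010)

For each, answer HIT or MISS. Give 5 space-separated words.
vaddr=22: (0,2) not in TLB -> MISS, insert
vaddr=18: (0,2) in TLB -> HIT
vaddr=186: (5,3) not in TLB -> MISS, insert
vaddr=18: (0,2) in TLB -> HIT
vaddr=18: (0,2) in TLB -> HIT

Answer: MISS HIT MISS HIT HIT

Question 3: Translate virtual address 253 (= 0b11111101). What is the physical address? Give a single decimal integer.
vaddr = 253 = 0b11111101
Split: l1_idx=7, l2_idx=3, offset=5
L1[7] = 2
L2[2][3] = 49
paddr = 49 * 8 + 5 = 397

Answer: 397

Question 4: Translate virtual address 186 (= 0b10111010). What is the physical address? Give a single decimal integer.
vaddr = 186 = 0b10111010
Split: l1_idx=5, l2_idx=3, offset=2
L1[5] = 0
L2[0][3] = 87
paddr = 87 * 8 + 2 = 698

Answer: 698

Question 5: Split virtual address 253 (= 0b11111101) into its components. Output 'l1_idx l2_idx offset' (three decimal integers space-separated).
vaddr = 253 = 0b11111101
  top 3 bits -> l1_idx = 7
  next 2 bits -> l2_idx = 3
  bottom 3 bits -> offset = 5

Answer: 7 3 5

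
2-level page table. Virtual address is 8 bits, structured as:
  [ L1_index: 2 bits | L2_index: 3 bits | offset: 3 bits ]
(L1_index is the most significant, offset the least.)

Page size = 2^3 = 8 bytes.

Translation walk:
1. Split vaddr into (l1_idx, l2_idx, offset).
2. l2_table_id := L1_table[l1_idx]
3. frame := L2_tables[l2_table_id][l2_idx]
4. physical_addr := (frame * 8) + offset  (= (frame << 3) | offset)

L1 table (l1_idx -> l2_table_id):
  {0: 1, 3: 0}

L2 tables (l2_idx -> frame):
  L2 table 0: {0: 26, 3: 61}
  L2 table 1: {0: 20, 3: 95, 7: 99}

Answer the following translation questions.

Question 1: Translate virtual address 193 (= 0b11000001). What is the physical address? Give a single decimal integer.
Answer: 209

Derivation:
vaddr = 193 = 0b11000001
Split: l1_idx=3, l2_idx=0, offset=1
L1[3] = 0
L2[0][0] = 26
paddr = 26 * 8 + 1 = 209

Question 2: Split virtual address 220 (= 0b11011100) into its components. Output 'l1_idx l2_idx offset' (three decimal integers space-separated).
Answer: 3 3 4

Derivation:
vaddr = 220 = 0b11011100
  top 2 bits -> l1_idx = 3
  next 3 bits -> l2_idx = 3
  bottom 3 bits -> offset = 4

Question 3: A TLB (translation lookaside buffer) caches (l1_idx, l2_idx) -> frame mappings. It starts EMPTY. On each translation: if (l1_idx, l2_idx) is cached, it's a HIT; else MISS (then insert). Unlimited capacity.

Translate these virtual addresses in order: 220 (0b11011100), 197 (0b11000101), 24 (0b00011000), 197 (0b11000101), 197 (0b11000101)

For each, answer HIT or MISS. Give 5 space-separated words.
Answer: MISS MISS MISS HIT HIT

Derivation:
vaddr=220: (3,3) not in TLB -> MISS, insert
vaddr=197: (3,0) not in TLB -> MISS, insert
vaddr=24: (0,3) not in TLB -> MISS, insert
vaddr=197: (3,0) in TLB -> HIT
vaddr=197: (3,0) in TLB -> HIT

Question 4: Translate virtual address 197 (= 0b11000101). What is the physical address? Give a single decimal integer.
Answer: 213

Derivation:
vaddr = 197 = 0b11000101
Split: l1_idx=3, l2_idx=0, offset=5
L1[3] = 0
L2[0][0] = 26
paddr = 26 * 8 + 5 = 213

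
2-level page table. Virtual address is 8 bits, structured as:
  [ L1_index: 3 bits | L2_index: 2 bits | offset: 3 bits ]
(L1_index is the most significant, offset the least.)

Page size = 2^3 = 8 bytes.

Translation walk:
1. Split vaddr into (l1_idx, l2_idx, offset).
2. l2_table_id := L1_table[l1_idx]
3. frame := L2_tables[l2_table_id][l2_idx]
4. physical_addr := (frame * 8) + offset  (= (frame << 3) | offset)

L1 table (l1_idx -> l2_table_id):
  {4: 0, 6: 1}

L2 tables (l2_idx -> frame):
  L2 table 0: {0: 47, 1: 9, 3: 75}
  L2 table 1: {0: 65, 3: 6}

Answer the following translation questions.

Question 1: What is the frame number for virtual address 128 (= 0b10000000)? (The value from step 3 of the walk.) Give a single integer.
Answer: 47

Derivation:
vaddr = 128: l1_idx=4, l2_idx=0
L1[4] = 0; L2[0][0] = 47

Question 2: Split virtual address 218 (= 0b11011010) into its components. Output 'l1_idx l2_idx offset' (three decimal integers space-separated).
Answer: 6 3 2

Derivation:
vaddr = 218 = 0b11011010
  top 3 bits -> l1_idx = 6
  next 2 bits -> l2_idx = 3
  bottom 3 bits -> offset = 2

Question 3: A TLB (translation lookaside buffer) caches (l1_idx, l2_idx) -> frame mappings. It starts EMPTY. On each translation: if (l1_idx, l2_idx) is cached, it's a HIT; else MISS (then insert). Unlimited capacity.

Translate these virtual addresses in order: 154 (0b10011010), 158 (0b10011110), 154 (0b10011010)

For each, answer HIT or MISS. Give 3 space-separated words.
vaddr=154: (4,3) not in TLB -> MISS, insert
vaddr=158: (4,3) in TLB -> HIT
vaddr=154: (4,3) in TLB -> HIT

Answer: MISS HIT HIT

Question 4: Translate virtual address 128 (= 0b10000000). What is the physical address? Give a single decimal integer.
Answer: 376

Derivation:
vaddr = 128 = 0b10000000
Split: l1_idx=4, l2_idx=0, offset=0
L1[4] = 0
L2[0][0] = 47
paddr = 47 * 8 + 0 = 376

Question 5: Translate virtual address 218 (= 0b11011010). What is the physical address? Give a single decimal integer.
vaddr = 218 = 0b11011010
Split: l1_idx=6, l2_idx=3, offset=2
L1[6] = 1
L2[1][3] = 6
paddr = 6 * 8 + 2 = 50

Answer: 50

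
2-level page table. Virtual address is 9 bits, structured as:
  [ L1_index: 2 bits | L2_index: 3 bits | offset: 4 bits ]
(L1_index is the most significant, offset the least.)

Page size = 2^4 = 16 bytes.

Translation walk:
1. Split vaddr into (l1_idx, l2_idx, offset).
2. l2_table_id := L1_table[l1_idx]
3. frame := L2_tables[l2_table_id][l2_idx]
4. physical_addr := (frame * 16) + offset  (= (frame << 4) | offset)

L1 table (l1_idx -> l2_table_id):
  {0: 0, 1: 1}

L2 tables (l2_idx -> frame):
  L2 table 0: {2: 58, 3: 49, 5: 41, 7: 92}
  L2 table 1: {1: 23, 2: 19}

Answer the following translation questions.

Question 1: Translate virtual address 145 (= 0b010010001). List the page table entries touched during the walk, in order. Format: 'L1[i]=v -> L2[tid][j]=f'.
Answer: L1[1]=1 -> L2[1][1]=23

Derivation:
vaddr = 145 = 0b010010001
Split: l1_idx=1, l2_idx=1, offset=1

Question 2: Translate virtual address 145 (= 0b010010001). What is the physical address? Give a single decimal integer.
Answer: 369

Derivation:
vaddr = 145 = 0b010010001
Split: l1_idx=1, l2_idx=1, offset=1
L1[1] = 1
L2[1][1] = 23
paddr = 23 * 16 + 1 = 369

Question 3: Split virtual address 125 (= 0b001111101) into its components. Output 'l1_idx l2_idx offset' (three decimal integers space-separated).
Answer: 0 7 13

Derivation:
vaddr = 125 = 0b001111101
  top 2 bits -> l1_idx = 0
  next 3 bits -> l2_idx = 7
  bottom 4 bits -> offset = 13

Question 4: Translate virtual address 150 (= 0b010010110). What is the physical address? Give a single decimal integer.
vaddr = 150 = 0b010010110
Split: l1_idx=1, l2_idx=1, offset=6
L1[1] = 1
L2[1][1] = 23
paddr = 23 * 16 + 6 = 374

Answer: 374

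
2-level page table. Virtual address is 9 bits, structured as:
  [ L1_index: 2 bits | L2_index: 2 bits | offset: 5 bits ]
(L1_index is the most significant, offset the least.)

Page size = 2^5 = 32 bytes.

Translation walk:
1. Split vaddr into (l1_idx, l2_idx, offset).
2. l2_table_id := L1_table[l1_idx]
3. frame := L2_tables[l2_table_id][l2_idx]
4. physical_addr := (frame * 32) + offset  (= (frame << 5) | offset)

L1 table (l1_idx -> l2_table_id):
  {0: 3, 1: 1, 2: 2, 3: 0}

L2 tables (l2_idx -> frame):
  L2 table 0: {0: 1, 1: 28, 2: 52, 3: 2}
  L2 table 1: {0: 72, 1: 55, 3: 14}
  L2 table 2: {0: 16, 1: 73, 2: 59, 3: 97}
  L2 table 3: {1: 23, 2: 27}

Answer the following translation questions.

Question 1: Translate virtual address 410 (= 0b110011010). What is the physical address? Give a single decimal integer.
vaddr = 410 = 0b110011010
Split: l1_idx=3, l2_idx=0, offset=26
L1[3] = 0
L2[0][0] = 1
paddr = 1 * 32 + 26 = 58

Answer: 58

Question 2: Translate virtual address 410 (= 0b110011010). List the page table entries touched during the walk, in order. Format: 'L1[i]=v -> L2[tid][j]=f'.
vaddr = 410 = 0b110011010
Split: l1_idx=3, l2_idx=0, offset=26

Answer: L1[3]=0 -> L2[0][0]=1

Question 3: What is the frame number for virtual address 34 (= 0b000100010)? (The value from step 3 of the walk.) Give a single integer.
Answer: 23

Derivation:
vaddr = 34: l1_idx=0, l2_idx=1
L1[0] = 3; L2[3][1] = 23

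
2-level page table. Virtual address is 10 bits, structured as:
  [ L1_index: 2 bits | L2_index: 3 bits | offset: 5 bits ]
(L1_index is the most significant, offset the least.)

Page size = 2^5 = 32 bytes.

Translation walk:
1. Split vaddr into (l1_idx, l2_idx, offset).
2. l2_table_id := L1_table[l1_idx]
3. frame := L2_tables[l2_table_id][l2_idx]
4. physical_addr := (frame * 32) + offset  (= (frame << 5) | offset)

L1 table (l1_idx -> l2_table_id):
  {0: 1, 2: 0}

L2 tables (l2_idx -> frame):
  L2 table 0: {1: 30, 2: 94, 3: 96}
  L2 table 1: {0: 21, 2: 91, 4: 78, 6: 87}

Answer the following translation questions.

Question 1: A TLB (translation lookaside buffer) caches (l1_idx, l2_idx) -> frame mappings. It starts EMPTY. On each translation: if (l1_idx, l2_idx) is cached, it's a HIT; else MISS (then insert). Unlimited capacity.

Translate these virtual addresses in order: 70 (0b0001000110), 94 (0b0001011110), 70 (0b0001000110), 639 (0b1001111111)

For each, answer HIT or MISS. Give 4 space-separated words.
Answer: MISS HIT HIT MISS

Derivation:
vaddr=70: (0,2) not in TLB -> MISS, insert
vaddr=94: (0,2) in TLB -> HIT
vaddr=70: (0,2) in TLB -> HIT
vaddr=639: (2,3) not in TLB -> MISS, insert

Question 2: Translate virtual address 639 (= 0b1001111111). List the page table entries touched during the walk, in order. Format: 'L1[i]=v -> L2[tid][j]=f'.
vaddr = 639 = 0b1001111111
Split: l1_idx=2, l2_idx=3, offset=31

Answer: L1[2]=0 -> L2[0][3]=96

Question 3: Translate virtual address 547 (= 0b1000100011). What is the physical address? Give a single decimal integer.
vaddr = 547 = 0b1000100011
Split: l1_idx=2, l2_idx=1, offset=3
L1[2] = 0
L2[0][1] = 30
paddr = 30 * 32 + 3 = 963

Answer: 963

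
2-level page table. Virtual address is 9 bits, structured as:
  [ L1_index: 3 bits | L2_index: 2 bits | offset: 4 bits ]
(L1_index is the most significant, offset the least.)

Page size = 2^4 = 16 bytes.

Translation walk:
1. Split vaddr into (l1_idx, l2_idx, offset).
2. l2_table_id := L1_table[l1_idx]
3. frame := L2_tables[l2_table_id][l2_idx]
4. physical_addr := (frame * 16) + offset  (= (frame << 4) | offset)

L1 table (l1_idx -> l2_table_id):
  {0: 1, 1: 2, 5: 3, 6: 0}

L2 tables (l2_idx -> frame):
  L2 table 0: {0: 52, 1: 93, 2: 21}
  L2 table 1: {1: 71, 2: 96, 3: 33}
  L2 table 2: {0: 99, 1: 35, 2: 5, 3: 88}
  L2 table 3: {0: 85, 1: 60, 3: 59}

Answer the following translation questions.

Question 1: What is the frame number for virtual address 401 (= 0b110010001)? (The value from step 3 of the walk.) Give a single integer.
Answer: 93

Derivation:
vaddr = 401: l1_idx=6, l2_idx=1
L1[6] = 0; L2[0][1] = 93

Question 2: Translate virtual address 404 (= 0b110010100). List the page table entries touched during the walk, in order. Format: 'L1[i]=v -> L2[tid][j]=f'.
vaddr = 404 = 0b110010100
Split: l1_idx=6, l2_idx=1, offset=4

Answer: L1[6]=0 -> L2[0][1]=93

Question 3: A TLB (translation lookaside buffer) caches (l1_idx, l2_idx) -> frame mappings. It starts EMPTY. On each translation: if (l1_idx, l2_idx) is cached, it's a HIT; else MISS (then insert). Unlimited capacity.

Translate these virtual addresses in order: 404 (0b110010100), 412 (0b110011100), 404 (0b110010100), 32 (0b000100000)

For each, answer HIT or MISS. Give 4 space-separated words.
vaddr=404: (6,1) not in TLB -> MISS, insert
vaddr=412: (6,1) in TLB -> HIT
vaddr=404: (6,1) in TLB -> HIT
vaddr=32: (0,2) not in TLB -> MISS, insert

Answer: MISS HIT HIT MISS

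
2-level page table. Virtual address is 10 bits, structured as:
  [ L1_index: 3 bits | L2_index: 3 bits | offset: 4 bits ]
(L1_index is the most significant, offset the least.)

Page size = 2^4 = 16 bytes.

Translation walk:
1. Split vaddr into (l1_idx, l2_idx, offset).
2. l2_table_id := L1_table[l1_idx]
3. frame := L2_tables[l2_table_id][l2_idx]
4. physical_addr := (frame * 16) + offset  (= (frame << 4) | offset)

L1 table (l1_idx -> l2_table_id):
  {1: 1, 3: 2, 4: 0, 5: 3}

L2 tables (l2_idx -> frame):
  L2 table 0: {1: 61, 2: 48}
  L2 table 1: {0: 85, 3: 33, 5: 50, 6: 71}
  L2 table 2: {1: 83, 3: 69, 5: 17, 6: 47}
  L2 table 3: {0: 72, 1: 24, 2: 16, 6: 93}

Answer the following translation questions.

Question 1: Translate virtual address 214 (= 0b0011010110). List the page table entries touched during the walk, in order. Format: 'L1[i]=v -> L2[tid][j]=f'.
vaddr = 214 = 0b0011010110
Split: l1_idx=1, l2_idx=5, offset=6

Answer: L1[1]=1 -> L2[1][5]=50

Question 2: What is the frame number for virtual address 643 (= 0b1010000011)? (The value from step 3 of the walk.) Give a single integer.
vaddr = 643: l1_idx=5, l2_idx=0
L1[5] = 3; L2[3][0] = 72

Answer: 72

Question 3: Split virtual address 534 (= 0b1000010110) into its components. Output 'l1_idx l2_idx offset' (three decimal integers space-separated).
Answer: 4 1 6

Derivation:
vaddr = 534 = 0b1000010110
  top 3 bits -> l1_idx = 4
  next 3 bits -> l2_idx = 1
  bottom 4 bits -> offset = 6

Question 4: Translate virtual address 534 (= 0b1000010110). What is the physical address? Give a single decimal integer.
Answer: 982

Derivation:
vaddr = 534 = 0b1000010110
Split: l1_idx=4, l2_idx=1, offset=6
L1[4] = 0
L2[0][1] = 61
paddr = 61 * 16 + 6 = 982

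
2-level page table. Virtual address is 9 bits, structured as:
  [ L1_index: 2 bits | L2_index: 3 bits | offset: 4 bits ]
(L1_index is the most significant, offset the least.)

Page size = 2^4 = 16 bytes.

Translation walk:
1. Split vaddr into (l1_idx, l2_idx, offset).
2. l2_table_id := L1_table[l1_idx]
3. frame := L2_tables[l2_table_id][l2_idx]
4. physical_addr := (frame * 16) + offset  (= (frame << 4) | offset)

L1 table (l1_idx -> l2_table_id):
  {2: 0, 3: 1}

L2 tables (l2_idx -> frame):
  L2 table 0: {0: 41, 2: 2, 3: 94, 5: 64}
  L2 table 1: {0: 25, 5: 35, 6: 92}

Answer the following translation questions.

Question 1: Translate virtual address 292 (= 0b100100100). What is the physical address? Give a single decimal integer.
vaddr = 292 = 0b100100100
Split: l1_idx=2, l2_idx=2, offset=4
L1[2] = 0
L2[0][2] = 2
paddr = 2 * 16 + 4 = 36

Answer: 36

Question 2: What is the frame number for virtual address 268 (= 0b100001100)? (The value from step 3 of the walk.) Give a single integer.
Answer: 41

Derivation:
vaddr = 268: l1_idx=2, l2_idx=0
L1[2] = 0; L2[0][0] = 41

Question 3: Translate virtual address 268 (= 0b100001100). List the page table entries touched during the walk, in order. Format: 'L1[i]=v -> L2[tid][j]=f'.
vaddr = 268 = 0b100001100
Split: l1_idx=2, l2_idx=0, offset=12

Answer: L1[2]=0 -> L2[0][0]=41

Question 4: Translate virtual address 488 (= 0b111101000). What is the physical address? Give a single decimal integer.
Answer: 1480

Derivation:
vaddr = 488 = 0b111101000
Split: l1_idx=3, l2_idx=6, offset=8
L1[3] = 1
L2[1][6] = 92
paddr = 92 * 16 + 8 = 1480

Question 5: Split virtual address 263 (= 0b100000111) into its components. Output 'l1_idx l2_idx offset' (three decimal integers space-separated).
Answer: 2 0 7

Derivation:
vaddr = 263 = 0b100000111
  top 2 bits -> l1_idx = 2
  next 3 bits -> l2_idx = 0
  bottom 4 bits -> offset = 7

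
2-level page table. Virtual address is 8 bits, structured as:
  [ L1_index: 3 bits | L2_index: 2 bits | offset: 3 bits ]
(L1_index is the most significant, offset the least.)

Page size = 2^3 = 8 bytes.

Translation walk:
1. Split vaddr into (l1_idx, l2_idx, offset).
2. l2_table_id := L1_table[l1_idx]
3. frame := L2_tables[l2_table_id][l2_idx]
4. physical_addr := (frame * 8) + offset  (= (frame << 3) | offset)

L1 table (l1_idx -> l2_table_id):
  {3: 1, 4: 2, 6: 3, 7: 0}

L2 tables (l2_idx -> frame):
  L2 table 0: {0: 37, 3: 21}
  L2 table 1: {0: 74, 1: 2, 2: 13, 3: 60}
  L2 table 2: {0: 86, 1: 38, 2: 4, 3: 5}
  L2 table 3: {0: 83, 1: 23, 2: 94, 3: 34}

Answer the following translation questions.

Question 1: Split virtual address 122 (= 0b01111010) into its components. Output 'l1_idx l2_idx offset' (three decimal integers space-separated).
Answer: 3 3 2

Derivation:
vaddr = 122 = 0b01111010
  top 3 bits -> l1_idx = 3
  next 2 bits -> l2_idx = 3
  bottom 3 bits -> offset = 2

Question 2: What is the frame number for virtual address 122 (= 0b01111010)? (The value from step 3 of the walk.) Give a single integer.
Answer: 60

Derivation:
vaddr = 122: l1_idx=3, l2_idx=3
L1[3] = 1; L2[1][3] = 60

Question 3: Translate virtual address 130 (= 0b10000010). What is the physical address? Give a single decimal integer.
vaddr = 130 = 0b10000010
Split: l1_idx=4, l2_idx=0, offset=2
L1[4] = 2
L2[2][0] = 86
paddr = 86 * 8 + 2 = 690

Answer: 690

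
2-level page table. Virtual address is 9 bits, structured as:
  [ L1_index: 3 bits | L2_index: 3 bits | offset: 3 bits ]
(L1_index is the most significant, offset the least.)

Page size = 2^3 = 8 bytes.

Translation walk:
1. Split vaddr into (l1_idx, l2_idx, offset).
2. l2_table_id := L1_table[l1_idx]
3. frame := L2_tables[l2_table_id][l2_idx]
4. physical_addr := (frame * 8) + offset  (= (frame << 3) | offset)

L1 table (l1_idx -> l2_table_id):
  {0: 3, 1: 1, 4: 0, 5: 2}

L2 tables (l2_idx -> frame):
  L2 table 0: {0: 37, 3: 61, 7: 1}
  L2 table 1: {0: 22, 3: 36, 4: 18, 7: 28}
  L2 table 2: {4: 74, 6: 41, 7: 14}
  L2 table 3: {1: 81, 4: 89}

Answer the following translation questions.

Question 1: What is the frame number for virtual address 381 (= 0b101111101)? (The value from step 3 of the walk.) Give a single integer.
vaddr = 381: l1_idx=5, l2_idx=7
L1[5] = 2; L2[2][7] = 14

Answer: 14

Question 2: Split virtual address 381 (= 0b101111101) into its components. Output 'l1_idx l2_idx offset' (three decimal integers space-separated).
vaddr = 381 = 0b101111101
  top 3 bits -> l1_idx = 5
  next 3 bits -> l2_idx = 7
  bottom 3 bits -> offset = 5

Answer: 5 7 5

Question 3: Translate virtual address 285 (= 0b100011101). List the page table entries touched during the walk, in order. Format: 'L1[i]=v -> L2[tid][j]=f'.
vaddr = 285 = 0b100011101
Split: l1_idx=4, l2_idx=3, offset=5

Answer: L1[4]=0 -> L2[0][3]=61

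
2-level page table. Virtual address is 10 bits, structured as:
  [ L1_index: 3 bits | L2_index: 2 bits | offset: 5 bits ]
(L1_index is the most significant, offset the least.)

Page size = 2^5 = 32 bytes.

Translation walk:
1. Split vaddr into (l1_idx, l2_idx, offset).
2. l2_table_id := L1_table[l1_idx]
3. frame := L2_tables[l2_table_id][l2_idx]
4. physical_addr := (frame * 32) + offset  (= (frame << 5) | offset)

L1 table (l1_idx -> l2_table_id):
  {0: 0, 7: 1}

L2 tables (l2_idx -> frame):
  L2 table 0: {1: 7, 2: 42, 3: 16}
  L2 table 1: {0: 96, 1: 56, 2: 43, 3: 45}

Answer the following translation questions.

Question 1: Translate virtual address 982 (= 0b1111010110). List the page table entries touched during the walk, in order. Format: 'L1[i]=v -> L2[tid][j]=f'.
Answer: L1[7]=1 -> L2[1][2]=43

Derivation:
vaddr = 982 = 0b1111010110
Split: l1_idx=7, l2_idx=2, offset=22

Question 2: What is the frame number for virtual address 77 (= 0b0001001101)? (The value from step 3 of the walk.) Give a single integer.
vaddr = 77: l1_idx=0, l2_idx=2
L1[0] = 0; L2[0][2] = 42

Answer: 42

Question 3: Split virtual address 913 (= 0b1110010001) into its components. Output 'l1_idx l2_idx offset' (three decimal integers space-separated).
Answer: 7 0 17

Derivation:
vaddr = 913 = 0b1110010001
  top 3 bits -> l1_idx = 7
  next 2 bits -> l2_idx = 0
  bottom 5 bits -> offset = 17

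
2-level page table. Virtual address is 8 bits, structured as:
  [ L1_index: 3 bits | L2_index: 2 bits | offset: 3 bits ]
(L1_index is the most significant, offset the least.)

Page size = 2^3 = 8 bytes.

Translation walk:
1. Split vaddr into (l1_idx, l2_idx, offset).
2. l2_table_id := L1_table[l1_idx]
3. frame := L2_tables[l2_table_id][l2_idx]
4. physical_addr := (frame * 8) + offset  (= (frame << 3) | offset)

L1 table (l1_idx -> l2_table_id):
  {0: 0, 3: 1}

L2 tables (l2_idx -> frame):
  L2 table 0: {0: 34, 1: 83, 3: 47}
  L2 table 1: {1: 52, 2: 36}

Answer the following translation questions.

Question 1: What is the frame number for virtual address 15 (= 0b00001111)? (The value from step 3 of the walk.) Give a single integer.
Answer: 83

Derivation:
vaddr = 15: l1_idx=0, l2_idx=1
L1[0] = 0; L2[0][1] = 83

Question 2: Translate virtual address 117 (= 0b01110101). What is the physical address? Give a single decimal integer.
Answer: 293

Derivation:
vaddr = 117 = 0b01110101
Split: l1_idx=3, l2_idx=2, offset=5
L1[3] = 1
L2[1][2] = 36
paddr = 36 * 8 + 5 = 293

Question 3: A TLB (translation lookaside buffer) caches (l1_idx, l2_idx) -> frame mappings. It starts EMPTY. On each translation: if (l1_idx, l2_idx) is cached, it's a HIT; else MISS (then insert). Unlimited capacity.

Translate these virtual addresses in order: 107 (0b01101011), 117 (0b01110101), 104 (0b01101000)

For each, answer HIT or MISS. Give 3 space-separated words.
vaddr=107: (3,1) not in TLB -> MISS, insert
vaddr=117: (3,2) not in TLB -> MISS, insert
vaddr=104: (3,1) in TLB -> HIT

Answer: MISS MISS HIT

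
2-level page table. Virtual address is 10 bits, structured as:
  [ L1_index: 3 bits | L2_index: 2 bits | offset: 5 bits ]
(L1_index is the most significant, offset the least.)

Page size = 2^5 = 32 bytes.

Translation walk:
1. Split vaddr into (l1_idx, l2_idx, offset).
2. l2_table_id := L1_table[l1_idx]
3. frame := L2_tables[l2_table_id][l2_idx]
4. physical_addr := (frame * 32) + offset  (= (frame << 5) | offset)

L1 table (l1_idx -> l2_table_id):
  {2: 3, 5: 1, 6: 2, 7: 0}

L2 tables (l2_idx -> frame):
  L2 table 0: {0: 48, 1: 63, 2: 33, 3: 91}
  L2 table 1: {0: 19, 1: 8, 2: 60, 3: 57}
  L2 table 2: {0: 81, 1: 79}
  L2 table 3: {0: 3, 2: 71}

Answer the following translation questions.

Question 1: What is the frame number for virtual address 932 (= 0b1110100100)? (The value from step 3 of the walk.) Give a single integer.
vaddr = 932: l1_idx=7, l2_idx=1
L1[7] = 0; L2[0][1] = 63

Answer: 63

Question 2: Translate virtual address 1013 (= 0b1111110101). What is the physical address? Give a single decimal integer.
vaddr = 1013 = 0b1111110101
Split: l1_idx=7, l2_idx=3, offset=21
L1[7] = 0
L2[0][3] = 91
paddr = 91 * 32 + 21 = 2933

Answer: 2933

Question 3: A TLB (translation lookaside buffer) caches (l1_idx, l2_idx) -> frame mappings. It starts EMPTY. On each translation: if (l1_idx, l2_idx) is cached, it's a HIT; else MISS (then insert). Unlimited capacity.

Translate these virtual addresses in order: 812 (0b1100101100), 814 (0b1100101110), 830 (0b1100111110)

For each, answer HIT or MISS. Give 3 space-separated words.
vaddr=812: (6,1) not in TLB -> MISS, insert
vaddr=814: (6,1) in TLB -> HIT
vaddr=830: (6,1) in TLB -> HIT

Answer: MISS HIT HIT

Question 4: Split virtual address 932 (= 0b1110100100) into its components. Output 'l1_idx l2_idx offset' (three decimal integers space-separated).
Answer: 7 1 4

Derivation:
vaddr = 932 = 0b1110100100
  top 3 bits -> l1_idx = 7
  next 2 bits -> l2_idx = 1
  bottom 5 bits -> offset = 4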